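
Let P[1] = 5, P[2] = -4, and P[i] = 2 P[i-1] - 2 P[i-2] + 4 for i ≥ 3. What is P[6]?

36

P[3] = 2·(-4) - 2·5 + 4 = -14
P[4] = 2·(-14) - 2·(-4) + 4 = -16
P[5] = 2·(-16) - 2·(-14) + 4 = 0
P[6] = 2·0 - 2·(-16) + 4 = 36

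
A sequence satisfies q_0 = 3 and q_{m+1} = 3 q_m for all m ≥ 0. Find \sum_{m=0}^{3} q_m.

q_1 = 3(3) = 9
q_2 = 3(9) = 27
q_3 = 3(27) = 81
Sum = 3 + 9 + 27 + 81 = 120

120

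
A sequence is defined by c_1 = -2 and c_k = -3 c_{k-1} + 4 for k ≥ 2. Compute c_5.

c_2 = -3(-2) + 4 = 10
c_3 = -3(10) + 4 = -26
c_4 = -3(-26) + 4 = 82
c_5 = -3(82) + 4 = -242

-242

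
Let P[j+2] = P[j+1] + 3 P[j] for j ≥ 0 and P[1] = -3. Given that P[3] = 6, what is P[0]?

6

Let P[0] = w.
P[2] = -3 + 3w
P[3] = -12 + 3w
So -12 + 3w = 6, giving w = 6.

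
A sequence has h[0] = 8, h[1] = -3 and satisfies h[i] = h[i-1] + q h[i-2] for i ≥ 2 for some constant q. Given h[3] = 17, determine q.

4

h[2] = -3 + 8q
h[3] = -3 + 5q
So -3 + 5q = 17, giving q = 4.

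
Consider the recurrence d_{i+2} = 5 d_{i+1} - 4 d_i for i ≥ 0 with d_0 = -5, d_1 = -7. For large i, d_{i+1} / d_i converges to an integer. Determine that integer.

4

The characteristic equation is r^2 - 5r + 4 = 0, which factors as (r - 4)(r - 1) = 0.
So the roots are 4 and 1. Since |4| > |1| and the coefficient of 4^i is non-zero, the ratio tends to 4.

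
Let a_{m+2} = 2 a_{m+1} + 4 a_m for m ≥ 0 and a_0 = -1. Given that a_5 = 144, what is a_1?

Let a_1 = v.
a_2 = -4 + 2v
a_3 = -8 + 8v
a_4 = -32 + 24v
a_5 = -96 + 80v
So -96 + 80v = 144, giving v = 3.

3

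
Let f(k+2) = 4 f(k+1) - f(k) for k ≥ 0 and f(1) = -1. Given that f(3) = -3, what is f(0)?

Let f(0) = w.
f(2) = -4 - w
f(3) = -15 - 4w
So -15 - 4w = -3, giving w = -3.

-3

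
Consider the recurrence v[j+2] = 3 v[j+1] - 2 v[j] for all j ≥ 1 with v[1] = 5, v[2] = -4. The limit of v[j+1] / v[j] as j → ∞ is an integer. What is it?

2

The characteristic equation is r^2 - 3r + 2 = 0, which factors as (r - 2)(r - 1) = 0.
So the roots are 2 and 1. Since |2| > |1| and the coefficient of 2^j is non-zero, the ratio tends to 2.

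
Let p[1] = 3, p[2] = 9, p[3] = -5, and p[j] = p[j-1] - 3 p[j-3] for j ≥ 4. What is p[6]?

-26

p[4] = (-5) - 3·3 = -14
p[5] = (-14) - 3·9 = -41
p[6] = (-41) - 3·(-5) = -26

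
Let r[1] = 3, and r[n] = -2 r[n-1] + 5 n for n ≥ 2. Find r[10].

r[2] = -2*3 + 10 = 4
r[3] = -2*4 + 15 = 7
r[4] = -2*7 + 20 = 6
r[5] = -2*6 + 25 = 13
r[6] = -2*13 + 30 = 4
r[7] = -2*4 + 35 = 27
r[8] = -2*27 + 40 = -14
r[9] = -2*(-14) + 45 = 73
r[10] = -2*73 + 50 = -96

-96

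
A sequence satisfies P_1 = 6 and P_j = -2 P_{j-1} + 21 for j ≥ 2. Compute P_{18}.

131079

The fixed point is 21/(1 + 2) = 7, so P_j - 7 = -2(P_{j-1} - 7).
Hence P_j = -1·(-2)^{j-1} + 7.
P_{18} = -1·(-2)^{17} + 7 = -1·-131072 + 7 = 131079.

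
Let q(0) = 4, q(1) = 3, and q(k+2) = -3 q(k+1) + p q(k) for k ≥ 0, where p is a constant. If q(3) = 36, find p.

q(2) = -9 + 4p
q(3) = 27 - 9p
So 27 - 9p = 36, giving p = -1.

-1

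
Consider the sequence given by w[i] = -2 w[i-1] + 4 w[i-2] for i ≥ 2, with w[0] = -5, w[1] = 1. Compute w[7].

w[2] = -2·1 + 4·(-5) = -22
w[3] = -2·(-22) + 4·1 = 48
w[4] = -2·48 + 4·(-22) = -184
w[5] = -2·(-184) + 4·48 = 560
w[6] = -2·560 + 4·(-184) = -1856
w[7] = -2·(-1856) + 4·560 = 5952

5952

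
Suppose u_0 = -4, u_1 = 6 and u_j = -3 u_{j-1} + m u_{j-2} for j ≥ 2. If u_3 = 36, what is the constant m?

u_2 = -18 - 4m
u_3 = 54 + 18m
So 54 + 18m = 36, giving m = -1.

-1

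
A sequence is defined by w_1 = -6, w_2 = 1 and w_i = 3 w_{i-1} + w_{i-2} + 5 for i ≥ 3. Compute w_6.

146

w_3 = 3(1) + (-6) + 5 = 2
w_4 = 3(2) + 1 + 5 = 12
w_5 = 3(12) + 2 + 5 = 43
w_6 = 3(43) + 12 + 5 = 146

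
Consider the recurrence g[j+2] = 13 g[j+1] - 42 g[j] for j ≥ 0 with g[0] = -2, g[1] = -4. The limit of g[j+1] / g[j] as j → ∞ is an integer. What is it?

7

The characteristic equation is r^2 - 13r + 42 = 0, which factors as (r - 7)(r - 6) = 0.
So the roots are 7 and 6. Since |7| > |6| and the coefficient of 7^j is non-zero, the ratio tends to 7.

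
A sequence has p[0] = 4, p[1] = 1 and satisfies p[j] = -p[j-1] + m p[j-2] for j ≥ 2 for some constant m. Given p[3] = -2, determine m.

1

p[2] = -1 + 4m
p[3] = 1 - 3m
So 1 - 3m = -2, giving m = 1.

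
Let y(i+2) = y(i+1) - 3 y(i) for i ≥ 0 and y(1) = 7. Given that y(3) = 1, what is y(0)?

Let y(0) = w.
y(2) = 7 - 3w
y(3) = -14 - 3w
So -14 - 3w = 1, giving w = -5.

-5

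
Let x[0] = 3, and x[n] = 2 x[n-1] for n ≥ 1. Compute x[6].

192

x[1] = 2(3) = 6
x[2] = 2(6) = 12
x[3] = 2(12) = 24
x[4] = 2(24) = 48
x[5] = 2(48) = 96
x[6] = 2(96) = 192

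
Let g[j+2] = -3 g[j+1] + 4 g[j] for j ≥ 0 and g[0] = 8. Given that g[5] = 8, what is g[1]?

Let g[1] = x.
g[2] = 32 - 3x
g[3] = -96 + 13x
g[4] = 416 - 51x
g[5] = -1632 + 205x
So -1632 + 205x = 8, giving x = 8.

8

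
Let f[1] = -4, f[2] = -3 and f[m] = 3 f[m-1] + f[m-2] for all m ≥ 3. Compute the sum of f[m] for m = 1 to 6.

f[3] = 3(-3) + (-4) = -13
f[4] = 3(-13) + (-3) = -42
f[5] = 3(-42) + (-13) = -139
f[6] = 3(-139) + (-42) = -459
Sum = (-4) + (-3) + (-13) + (-42) + (-139) + (-459) = -660

-660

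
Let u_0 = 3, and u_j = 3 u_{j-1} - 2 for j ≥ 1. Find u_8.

13123

u_1 = 3(3) - 2 = 7
u_2 = 3(7) - 2 = 19
u_3 = 3(19) - 2 = 55
u_4 = 3(55) - 2 = 163
u_5 = 3(163) - 2 = 487
u_6 = 3(487) - 2 = 1459
u_7 = 3(1459) - 2 = 4375
u_8 = 3(4375) - 2 = 13123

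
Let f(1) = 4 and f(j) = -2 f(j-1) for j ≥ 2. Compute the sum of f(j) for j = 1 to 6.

f(2) = -2*4 = -8
f(3) = -2*(-8) = 16
f(4) = -2*16 = -32
f(5) = -2*(-32) = 64
f(6) = -2*64 = -128
Sum = 4 + (-8) + 16 + (-32) + 64 + (-128) = -84

-84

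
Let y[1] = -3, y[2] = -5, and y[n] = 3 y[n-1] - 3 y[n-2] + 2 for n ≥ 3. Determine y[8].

y[3] = 3*(-5) - 3*(-3) + 2 = -4
y[4] = 3*(-4) - 3*(-5) + 2 = 5
y[5] = 3*5 - 3*(-4) + 2 = 29
y[6] = 3*29 - 3*5 + 2 = 74
y[7] = 3*74 - 3*29 + 2 = 137
y[8] = 3*137 - 3*74 + 2 = 191

191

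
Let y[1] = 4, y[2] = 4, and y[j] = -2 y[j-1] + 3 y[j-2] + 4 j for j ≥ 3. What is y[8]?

-1460

y[3] = -2(4) + 3(4) + 12 = 16
y[4] = -2(16) + 3(4) + 16 = -4
y[5] = -2(-4) + 3(16) + 20 = 76
y[6] = -2(76) + 3(-4) + 24 = -140
y[7] = -2(-140) + 3(76) + 28 = 536
y[8] = -2(536) + 3(-140) + 32 = -1460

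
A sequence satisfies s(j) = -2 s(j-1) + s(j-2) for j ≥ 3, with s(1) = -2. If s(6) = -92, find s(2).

-4

Let s(2) = w.
s(3) = -2 - 2w
s(4) = 4 + 5w
s(5) = -10 - 12w
s(6) = 24 + 29w
So 24 + 29w = -92, giving w = -4.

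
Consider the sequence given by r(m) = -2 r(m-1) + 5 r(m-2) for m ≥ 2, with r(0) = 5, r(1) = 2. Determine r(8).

21549

r(2) = -2(2) + 5(5) = 21
r(3) = -2(21) + 5(2) = -32
r(4) = -2(-32) + 5(21) = 169
r(5) = -2(169) + 5(-32) = -498
r(6) = -2(-498) + 5(169) = 1841
r(7) = -2(1841) + 5(-498) = -6172
r(8) = -2(-6172) + 5(1841) = 21549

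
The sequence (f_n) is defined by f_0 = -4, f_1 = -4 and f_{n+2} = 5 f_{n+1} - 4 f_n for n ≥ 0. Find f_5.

-4

f_2 = 5·(-4) - 4·(-4) = -4
f_3 = 5·(-4) - 4·(-4) = -4
f_4 = 5·(-4) - 4·(-4) = -4
f_5 = 5·(-4) - 4·(-4) = -4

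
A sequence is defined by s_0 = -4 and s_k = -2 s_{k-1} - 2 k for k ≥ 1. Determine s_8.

s_1 = -2·(-4) - 2 = 6
s_2 = -2·6 - 4 = -16
s_3 = -2·(-16) - 6 = 26
s_4 = -2·26 - 8 = -60
s_5 = -2·(-60) - 10 = 110
s_6 = -2·110 - 12 = -232
s_7 = -2·(-232) - 14 = 450
s_8 = -2·450 - 16 = -916

-916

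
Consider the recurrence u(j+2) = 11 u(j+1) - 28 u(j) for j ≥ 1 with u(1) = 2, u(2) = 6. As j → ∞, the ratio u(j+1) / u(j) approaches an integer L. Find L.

7

The characteristic equation is r^2 - 11r + 28 = 0, which factors as (r - 7)(r - 4) = 0.
So the roots are 7 and 4. Since |7| > |4| and the coefficient of 7^j is non-zero, the ratio tends to 7.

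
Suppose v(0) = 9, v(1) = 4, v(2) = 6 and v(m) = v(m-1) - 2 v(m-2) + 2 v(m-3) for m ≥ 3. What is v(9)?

-56

v(3) = 6 - 2*4 + 2*9 = 16
v(4) = 16 - 2*6 + 2*4 = 12
v(5) = 12 - 2*16 + 2*6 = -8
v(6) = (-8) - 2*12 + 2*16 = 0
v(7) = 0 - 2*(-8) + 2*12 = 40
v(8) = 40 - 2*0 + 2*(-8) = 24
v(9) = 24 - 2*40 + 2*0 = -56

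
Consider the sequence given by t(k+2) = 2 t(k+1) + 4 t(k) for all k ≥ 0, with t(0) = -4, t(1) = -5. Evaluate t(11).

-906240

t(2) = 2(-5) + 4(-4) = -26
t(3) = 2(-26) + 4(-5) = -72
t(4) = 2(-72) + 4(-26) = -248
t(5) = 2(-248) + 4(-72) = -784
t(6) = 2(-784) + 4(-248) = -2560
t(7) = 2(-2560) + 4(-784) = -8256
t(8) = 2(-8256) + 4(-2560) = -26752
t(9) = 2(-26752) + 4(-8256) = -86528
t(10) = 2(-86528) + 4(-26752) = -280064
t(11) = 2(-280064) + 4(-86528) = -906240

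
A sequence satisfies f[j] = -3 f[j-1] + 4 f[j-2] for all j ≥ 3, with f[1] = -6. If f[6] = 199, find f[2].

Let f[2] = x.
f[3] = -24 - 3x
f[4] = 72 + 13x
f[5] = -312 - 51x
f[6] = 1224 + 205x
So 1224 + 205x = 199, giving x = -5.

-5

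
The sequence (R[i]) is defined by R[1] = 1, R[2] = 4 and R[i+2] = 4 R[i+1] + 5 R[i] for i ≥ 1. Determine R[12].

R[3] = 4(4) + 5(1) = 21
R[4] = 4(21) + 5(4) = 104
R[5] = 4(104) + 5(21) = 521
R[6] = 4(521) + 5(104) = 2604
R[7] = 4(2604) + 5(521) = 13021
R[8] = 4(13021) + 5(2604) = 65104
R[9] = 4(65104) + 5(13021) = 325521
R[10] = 4(325521) + 5(65104) = 1627604
R[11] = 4(1627604) + 5(325521) = 8138021
R[12] = 4(8138021) + 5(1627604) = 40690104

40690104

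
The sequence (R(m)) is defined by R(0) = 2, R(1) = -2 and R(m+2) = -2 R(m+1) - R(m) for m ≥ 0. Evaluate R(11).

R(2) = -2·(-2) - 2 = 2
R(3) = -2·2 - (-2) = -2
R(4) = -2·(-2) - 2 = 2
R(5) = -2·2 - (-2) = -2
R(6) = -2·(-2) - 2 = 2
R(7) = -2·2 - (-2) = -2
R(8) = -2·(-2) - 2 = 2
R(9) = -2·2 - (-2) = -2
R(10) = -2·(-2) - 2 = 2
R(11) = -2·2 - (-2) = -2

-2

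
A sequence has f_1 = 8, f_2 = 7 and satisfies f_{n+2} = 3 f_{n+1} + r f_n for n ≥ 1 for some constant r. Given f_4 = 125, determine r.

2

f_3 = 21 + 8r
f_4 = 63 + 31r
So 63 + 31r = 125, giving r = 2.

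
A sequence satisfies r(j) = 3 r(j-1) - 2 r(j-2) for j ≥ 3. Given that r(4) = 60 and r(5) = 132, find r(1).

-3

Rearranging, r(j-2) = (r(j) - 3 r(j-1)) / -2.
r(3) = (132 - 3·60) / -2 = -48/-2 = 24
r(2) = (60 - 3·24) / -2 = -12/-2 = 6
r(1) = (24 - 3·6) / -2 = 6/-2 = -3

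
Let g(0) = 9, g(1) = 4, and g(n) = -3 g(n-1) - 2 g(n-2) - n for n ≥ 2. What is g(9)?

g(2) = -3*4 - 2*9 - 2 = -32
g(3) = -3*(-32) - 2*4 - 3 = 85
g(4) = -3*85 - 2*(-32) - 4 = -195
g(5) = -3*(-195) - 2*85 - 5 = 410
g(6) = -3*410 - 2*(-195) - 6 = -846
g(7) = -3*(-846) - 2*410 - 7 = 1711
g(8) = -3*1711 - 2*(-846) - 8 = -3449
g(9) = -3*(-3449) - 2*1711 - 9 = 6916

6916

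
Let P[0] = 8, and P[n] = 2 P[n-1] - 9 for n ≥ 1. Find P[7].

P[1] = 2*8 - 9 = 7
P[2] = 2*7 - 9 = 5
P[3] = 2*5 - 9 = 1
P[4] = 2*1 - 9 = -7
P[5] = 2*(-7) - 9 = -23
P[6] = 2*(-23) - 9 = -55
P[7] = 2*(-55) - 9 = -119

-119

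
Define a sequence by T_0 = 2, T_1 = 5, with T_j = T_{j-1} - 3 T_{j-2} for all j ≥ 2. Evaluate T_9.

-160

T_2 = 5 - 3(2) = -1
T_3 = (-1) - 3(5) = -16
T_4 = (-16) - 3(-1) = -13
T_5 = (-13) - 3(-16) = 35
T_6 = 35 - 3(-13) = 74
T_7 = 74 - 3(35) = -31
T_8 = (-31) - 3(74) = -253
T_9 = (-253) - 3(-31) = -160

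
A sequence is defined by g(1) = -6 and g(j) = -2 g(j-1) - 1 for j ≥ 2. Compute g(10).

g(2) = -2·(-6) - 1 = 11
g(3) = -2·11 - 1 = -23
g(4) = -2·(-23) - 1 = 45
g(5) = -2·45 - 1 = -91
g(6) = -2·(-91) - 1 = 181
g(7) = -2·181 - 1 = -363
g(8) = -2·(-363) - 1 = 725
g(9) = -2·725 - 1 = -1451
g(10) = -2·(-1451) - 1 = 2901

2901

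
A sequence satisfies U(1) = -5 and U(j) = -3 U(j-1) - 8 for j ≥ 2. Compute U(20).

3486784399

The fixed point is -8/(1 + 3) = -2, so U(j) + 2 = -3(U(j-1) + 2).
Hence U(j) = -3·(-3)^{j-1} - 2.
U(20) = -3·(-3)^{19} - 2 = -3·-1162261467 - 2 = 3486784399.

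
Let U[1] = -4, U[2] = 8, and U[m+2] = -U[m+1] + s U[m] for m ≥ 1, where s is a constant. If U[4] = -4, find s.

U[3] = -8 - 4s
U[4] = 8 + 12s
So 8 + 12s = -4, giving s = -1.

-1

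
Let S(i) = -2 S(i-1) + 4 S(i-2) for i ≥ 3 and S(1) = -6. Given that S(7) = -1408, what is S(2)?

Let S(2) = v.
S(3) = -24 - 2v
S(4) = 48 + 8v
S(5) = -192 - 24v
S(6) = 576 + 80v
S(7) = -1920 - 256v
So -1920 - 256v = -1408, giving v = -2.

-2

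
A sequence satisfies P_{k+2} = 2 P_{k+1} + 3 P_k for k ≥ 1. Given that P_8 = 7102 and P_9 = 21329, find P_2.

4

Rearranging, P_{k-2} = (P_k - 2 P_{k-1}) / 3.
P_7 = (21329 - 2(7102)) / 3 = 7125/3 = 2375
P_6 = (7102 - 2(2375)) / 3 = 2352/3 = 784
P_5 = (2375 - 2(784)) / 3 = 807/3 = 269
P_4 = (784 - 2(269)) / 3 = 246/3 = 82
P_3 = (269 - 2(82)) / 3 = 105/3 = 35
P_2 = (82 - 2(35)) / 3 = 12/3 = 4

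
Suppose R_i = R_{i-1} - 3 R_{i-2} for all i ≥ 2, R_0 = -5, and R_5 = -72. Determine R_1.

3

Let R_1 = w.
R_2 = 15 + w
R_3 = 15 - 2w
R_4 = -30 - 5w
R_5 = -75 + w
So -75 + w = -72, giving w = 3.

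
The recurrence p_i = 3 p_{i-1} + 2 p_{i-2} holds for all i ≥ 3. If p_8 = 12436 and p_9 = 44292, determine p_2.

2

Rearranging, p_{i-2} = (p_i - 3 p_{i-1}) / 2.
p_7 = (44292 - 3·12436) / 2 = 6984/2 = 3492
p_6 = (12436 - 3·3492) / 2 = 1960/2 = 980
p_5 = (3492 - 3·980) / 2 = 552/2 = 276
p_4 = (980 - 3·276) / 2 = 152/2 = 76
p_3 = (276 - 3·76) / 2 = 48/2 = 24
p_2 = (76 - 3·24) / 2 = 4/2 = 2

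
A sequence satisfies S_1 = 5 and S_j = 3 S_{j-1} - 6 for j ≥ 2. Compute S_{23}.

62762119221

The fixed point is -6/(1 - 3) = 3, so S_j - 3 = 3(S_{j-1} - 3).
Hence S_j = 2·3^{j-1} + 3.
S_{23} = 2·3^{22} + 3 = 2·31381059609 + 3 = 62762119221.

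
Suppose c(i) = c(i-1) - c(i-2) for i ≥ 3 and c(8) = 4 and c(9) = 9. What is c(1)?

Rearranging, c(i-2) = -(c(i) - c(i-1)).
c(7) = -(9 - 4) = -5
c(6) = -(4 - (-5)) = -9
c(5) = -(-5 - (-9)) = -4
c(4) = -(-9 - (-4)) = 5
c(3) = -(-4 - 5) = 9
c(2) = -(5 - 9) = 4
c(1) = -(9 - 4) = -5

-5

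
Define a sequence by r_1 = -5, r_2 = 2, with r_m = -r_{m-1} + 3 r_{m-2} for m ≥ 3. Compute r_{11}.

r_3 = -2 + 3(-5) = -17
r_4 = -(-17) + 3(2) = 23
r_5 = -23 + 3(-17) = -74
r_6 = -(-74) + 3(23) = 143
r_7 = -143 + 3(-74) = -365
r_8 = -(-365) + 3(143) = 794
r_9 = -794 + 3(-365) = -1889
r_{10} = -(-1889) + 3(794) = 4271
r_{11} = -4271 + 3(-1889) = -9938

-9938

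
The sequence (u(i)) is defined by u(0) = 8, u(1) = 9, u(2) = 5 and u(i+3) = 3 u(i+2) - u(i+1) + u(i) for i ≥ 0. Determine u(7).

u(3) = 3(5) - 9 + 8 = 14
u(4) = 3(14) - 5 + 9 = 46
u(5) = 3(46) - 14 + 5 = 129
u(6) = 3(129) - 46 + 14 = 355
u(7) = 3(355) - 129 + 46 = 982

982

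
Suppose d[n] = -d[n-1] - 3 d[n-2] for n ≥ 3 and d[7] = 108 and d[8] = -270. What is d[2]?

Rearranging, d[n-2] = (d[n] + d[n-1]) / -3.
d[6] = (-270 + 108) / -3 = -162/-3 = 54
d[5] = (108 + 54) / -3 = 162/-3 = -54
d[4] = (54 + (-54)) / -3 = 0/-3 = 0
d[3] = (-54 + 0) / -3 = -54/-3 = 18
d[2] = (0 + 18) / -3 = 18/-3 = -6

-6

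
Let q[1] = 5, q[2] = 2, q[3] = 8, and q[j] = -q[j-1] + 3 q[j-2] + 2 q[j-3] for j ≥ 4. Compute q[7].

56

q[4] = -8 + 3·2 + 2·5 = 8
q[5] = -8 + 3·8 + 2·2 = 20
q[6] = -20 + 3·8 + 2·8 = 20
q[7] = -20 + 3·20 + 2·8 = 56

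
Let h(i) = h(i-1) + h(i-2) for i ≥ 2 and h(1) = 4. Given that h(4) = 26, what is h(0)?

7

Let h(0) = v.
h(2) = 4 + v
h(3) = 8 + v
h(4) = 12 + 2v
So 12 + 2v = 26, giving v = 7.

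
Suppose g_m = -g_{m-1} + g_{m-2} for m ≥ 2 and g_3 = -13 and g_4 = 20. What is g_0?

1

Rearranging, g_{m-2} = g_m + g_{m-1}.
g_2 = 20 + (-13) = 7
g_1 = -13 + 7 = -6
g_0 = 7 + (-6) = 1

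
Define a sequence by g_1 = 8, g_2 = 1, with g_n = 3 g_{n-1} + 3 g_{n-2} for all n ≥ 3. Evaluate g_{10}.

258876

g_3 = 3(1) + 3(8) = 27
g_4 = 3(27) + 3(1) = 84
g_5 = 3(84) + 3(27) = 333
g_6 = 3(333) + 3(84) = 1251
g_7 = 3(1251) + 3(333) = 4752
g_8 = 3(4752) + 3(1251) = 18009
g_9 = 3(18009) + 3(4752) = 68283
g_{10} = 3(68283) + 3(18009) = 258876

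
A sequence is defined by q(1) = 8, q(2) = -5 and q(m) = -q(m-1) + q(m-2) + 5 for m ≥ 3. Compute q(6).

-54

q(3) = -(-5) + 8 + 5 = 18
q(4) = -18 + (-5) + 5 = -18
q(5) = -(-18) + 18 + 5 = 41
q(6) = -41 + (-18) + 5 = -54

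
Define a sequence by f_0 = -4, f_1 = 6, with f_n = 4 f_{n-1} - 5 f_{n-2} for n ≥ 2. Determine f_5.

f_2 = 4·6 - 5·(-4) = 44
f_3 = 4·44 - 5·6 = 146
f_4 = 4·146 - 5·44 = 364
f_5 = 4·364 - 5·146 = 726

726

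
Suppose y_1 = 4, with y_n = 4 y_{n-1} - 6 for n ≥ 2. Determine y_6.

2050

y_2 = 4·4 - 6 = 10
y_3 = 4·10 - 6 = 34
y_4 = 4·34 - 6 = 130
y_5 = 4·130 - 6 = 514
y_6 = 4·514 - 6 = 2050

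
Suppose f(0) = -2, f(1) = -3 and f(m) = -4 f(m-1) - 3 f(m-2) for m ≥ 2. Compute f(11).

f(2) = -4·(-3) - 3·(-2) = 18
f(3) = -4·18 - 3·(-3) = -63
f(4) = -4·(-63) - 3·18 = 198
f(5) = -4·198 - 3·(-63) = -603
f(6) = -4·(-603) - 3·198 = 1818
f(7) = -4·1818 - 3·(-603) = -5463
f(8) = -4·(-5463) - 3·1818 = 16398
f(9) = -4·16398 - 3·(-5463) = -49203
f(10) = -4·(-49203) - 3·16398 = 147618
f(11) = -4·147618 - 3·(-49203) = -442863

-442863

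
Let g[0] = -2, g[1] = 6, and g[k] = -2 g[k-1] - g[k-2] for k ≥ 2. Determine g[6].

-26

g[2] = -2*6 - (-2) = -10
g[3] = -2*(-10) - 6 = 14
g[4] = -2*14 - (-10) = -18
g[5] = -2*(-18) - 14 = 22
g[6] = -2*22 - (-18) = -26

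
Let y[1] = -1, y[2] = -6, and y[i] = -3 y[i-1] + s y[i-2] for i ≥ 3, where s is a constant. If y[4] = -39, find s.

-5

y[3] = 18 - s
y[4] = -54 - 3s
So -54 - 3s = -39, giving s = -5.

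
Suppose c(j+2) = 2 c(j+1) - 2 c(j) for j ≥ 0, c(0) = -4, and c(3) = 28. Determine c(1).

Let c(1) = y.
c(2) = 8 + 2y
c(3) = 16 + 2y
So 16 + 2y = 28, giving y = 6.

6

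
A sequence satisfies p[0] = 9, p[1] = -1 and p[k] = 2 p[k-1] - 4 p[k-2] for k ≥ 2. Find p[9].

p[2] = 2*(-1) - 4*9 = -38
p[3] = 2*(-38) - 4*(-1) = -72
p[4] = 2*(-72) - 4*(-38) = 8
p[5] = 2*8 - 4*(-72) = 304
p[6] = 2*304 - 4*8 = 576
p[7] = 2*576 - 4*304 = -64
p[8] = 2*(-64) - 4*576 = -2432
p[9] = 2*(-2432) - 4*(-64) = -4608

-4608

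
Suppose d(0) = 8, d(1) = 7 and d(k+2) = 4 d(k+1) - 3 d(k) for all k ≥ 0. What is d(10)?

-29516

d(2) = 4(7) - 3(8) = 4
d(3) = 4(4) - 3(7) = -5
d(4) = 4(-5) - 3(4) = -32
d(5) = 4(-32) - 3(-5) = -113
d(6) = 4(-113) - 3(-32) = -356
d(7) = 4(-356) - 3(-113) = -1085
d(8) = 4(-1085) - 3(-356) = -3272
d(9) = 4(-3272) - 3(-1085) = -9833
d(10) = 4(-9833) - 3(-3272) = -29516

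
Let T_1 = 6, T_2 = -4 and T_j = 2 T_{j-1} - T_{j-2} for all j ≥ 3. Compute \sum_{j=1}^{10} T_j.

-390

T_3 = 2·(-4) - 6 = -14
T_4 = 2·(-14) - (-4) = -24
T_5 = 2·(-24) - (-14) = -34
T_6 = 2·(-34) - (-24) = -44
T_7 = 2·(-44) - (-34) = -54
T_8 = 2·(-54) - (-44) = -64
T_9 = 2·(-64) - (-54) = -74
T_{10} = 2·(-74) - (-64) = -84
Sum = 6 + (-4) + (-14) + (-24) + (-34) + (-44) + (-54) + (-64) + (-74) + (-84) = -390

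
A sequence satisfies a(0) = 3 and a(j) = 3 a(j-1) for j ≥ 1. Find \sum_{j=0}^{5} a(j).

a(1) = 3·3 = 9
a(2) = 3·9 = 27
a(3) = 3·27 = 81
a(4) = 3·81 = 243
a(5) = 3·243 = 729
Sum = 3 + 9 + 27 + 81 + 243 + 729 = 1092

1092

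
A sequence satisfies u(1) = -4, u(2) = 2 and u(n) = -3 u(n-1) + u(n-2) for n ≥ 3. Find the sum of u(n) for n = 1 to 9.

-9684

u(3) = -3·2 + (-4) = -10
u(4) = -3·(-10) + 2 = 32
u(5) = -3·32 + (-10) = -106
u(6) = -3·(-106) + 32 = 350
u(7) = -3·350 + (-106) = -1156
u(8) = -3·(-1156) + 350 = 3818
u(9) = -3·3818 + (-1156) = -12610
Sum = (-4) + 2 + (-10) + 32 + (-106) + 350 + (-1156) + 3818 + (-12610) = -9684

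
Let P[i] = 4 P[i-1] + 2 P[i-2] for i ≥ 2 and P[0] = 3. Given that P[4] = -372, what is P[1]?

Let P[1] = y.
P[2] = 6 + 4y
P[3] = 24 + 18y
P[4] = 108 + 80y
So 108 + 80y = -372, giving y = -6.

-6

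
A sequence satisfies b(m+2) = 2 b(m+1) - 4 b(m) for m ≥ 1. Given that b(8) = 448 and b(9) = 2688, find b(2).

Rearranging, b(m-2) = (b(m) - 2 b(m-1)) / -4.
b(7) = (2688 - 2(448)) / -4 = 1792/-4 = -448
b(6) = (448 - 2(-448)) / -4 = 1344/-4 = -336
b(5) = (-448 - 2(-336)) / -4 = 224/-4 = -56
b(4) = (-336 - 2(-56)) / -4 = -224/-4 = 56
b(3) = (-56 - 2(56)) / -4 = -168/-4 = 42
b(2) = (56 - 2(42)) / -4 = -28/-4 = 7

7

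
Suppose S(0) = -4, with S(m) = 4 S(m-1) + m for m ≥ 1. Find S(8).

S(1) = 4·(-4) + 1 = -15
S(2) = 4·(-15) + 2 = -58
S(3) = 4·(-58) + 3 = -229
S(4) = 4·(-229) + 4 = -912
S(5) = 4·(-912) + 5 = -3643
S(6) = 4·(-3643) + 6 = -14566
S(7) = 4·(-14566) + 7 = -58257
S(8) = 4·(-58257) + 8 = -233020

-233020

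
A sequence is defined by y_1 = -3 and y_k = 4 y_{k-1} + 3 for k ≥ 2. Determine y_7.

-8193

y_2 = 4*(-3) + 3 = -9
y_3 = 4*(-9) + 3 = -33
y_4 = 4*(-33) + 3 = -129
y_5 = 4*(-129) + 3 = -513
y_6 = 4*(-513) + 3 = -2049
y_7 = 4*(-2049) + 3 = -8193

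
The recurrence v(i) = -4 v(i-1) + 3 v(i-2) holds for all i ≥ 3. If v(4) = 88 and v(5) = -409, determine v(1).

Rearranging, v(i-2) = (v(i) + 4 v(i-1)) / 3.
v(3) = (-409 + 4·88) / 3 = -57/3 = -19
v(2) = (88 + 4·(-19)) / 3 = 12/3 = 4
v(1) = (-19 + 4·4) / 3 = -3/3 = -1

-1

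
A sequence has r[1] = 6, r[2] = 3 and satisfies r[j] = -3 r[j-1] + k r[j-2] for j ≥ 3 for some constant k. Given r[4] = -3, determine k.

r[3] = -9 + 6k
r[4] = 27 - 15k
So 27 - 15k = -3, giving k = 2.

2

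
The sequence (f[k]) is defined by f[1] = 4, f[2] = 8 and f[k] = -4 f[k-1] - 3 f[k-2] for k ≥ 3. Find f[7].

f[3] = -4·8 - 3·4 = -44
f[4] = -4·(-44) - 3·8 = 152
f[5] = -4·152 - 3·(-44) = -476
f[6] = -4·(-476) - 3·152 = 1448
f[7] = -4·1448 - 3·(-476) = -4364

-4364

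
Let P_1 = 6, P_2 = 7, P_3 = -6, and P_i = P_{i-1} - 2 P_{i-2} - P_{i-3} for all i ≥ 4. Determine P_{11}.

-66

P_4 = (-6) - 2·7 - 6 = -26
P_5 = (-26) - 2·(-6) - 7 = -21
P_6 = (-21) - 2·(-26) - (-6) = 37
P_7 = 37 - 2·(-21) - (-26) = 105
P_8 = 105 - 2·37 - (-21) = 52
P_9 = 52 - 2·105 - 37 = -195
P_{10} = (-195) - 2·52 - 105 = -404
P_{11} = (-404) - 2·(-195) - 52 = -66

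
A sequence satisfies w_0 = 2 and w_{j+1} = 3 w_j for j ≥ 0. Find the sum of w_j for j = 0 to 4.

w_1 = 3·2 = 6
w_2 = 3·6 = 18
w_3 = 3·18 = 54
w_4 = 3·54 = 162
Sum = 2 + 6 + 18 + 54 + 162 = 242

242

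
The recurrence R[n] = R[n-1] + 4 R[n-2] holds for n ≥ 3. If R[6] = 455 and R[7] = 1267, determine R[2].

7

Rearranging, R[n-2] = (R[n] - R[n-1]) / 4.
R[5] = (1267 - 455) / 4 = 812/4 = 203
R[4] = (455 - 203) / 4 = 252/4 = 63
R[3] = (203 - 63) / 4 = 140/4 = 35
R[2] = (63 - 35) / 4 = 28/4 = 7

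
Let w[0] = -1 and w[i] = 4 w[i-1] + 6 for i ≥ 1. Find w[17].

The fixed point is 6/(1 - 4) = -2, so w[i] + 2 = 4(w[i-1] + 2).
Hence w[i] = 1·4^i - 2.
w[17] = 1·4^{17} - 2 = 1·17179869184 - 2 = 17179869182.

17179869182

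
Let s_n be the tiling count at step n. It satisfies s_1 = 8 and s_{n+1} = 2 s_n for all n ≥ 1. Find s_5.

s_2 = 2*8 = 16
s_3 = 2*16 = 32
s_4 = 2*32 = 64
s_5 = 2*64 = 128

128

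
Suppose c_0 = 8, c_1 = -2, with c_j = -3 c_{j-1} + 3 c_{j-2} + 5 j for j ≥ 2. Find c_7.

-25036

c_2 = -3·(-2) + 3·8 + 10 = 40
c_3 = -3·40 + 3·(-2) + 15 = -111
c_4 = -3·(-111) + 3·40 + 20 = 473
c_5 = -3·473 + 3·(-111) + 25 = -1727
c_6 = -3·(-1727) + 3·473 + 30 = 6630
c_7 = -3·6630 + 3·(-1727) + 35 = -25036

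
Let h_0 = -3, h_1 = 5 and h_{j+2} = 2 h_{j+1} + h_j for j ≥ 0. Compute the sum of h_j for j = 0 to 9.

6314

h_2 = 2·5 + (-3) = 7
h_3 = 2·7 + 5 = 19
h_4 = 2·19 + 7 = 45
h_5 = 2·45 + 19 = 109
h_6 = 2·109 + 45 = 263
h_7 = 2·263 + 109 = 635
h_8 = 2·635 + 263 = 1533
h_9 = 2·1533 + 635 = 3701
Sum = (-3) + 5 + 7 + 19 + 45 + 109 + 263 + 635 + 1533 + 3701 = 6314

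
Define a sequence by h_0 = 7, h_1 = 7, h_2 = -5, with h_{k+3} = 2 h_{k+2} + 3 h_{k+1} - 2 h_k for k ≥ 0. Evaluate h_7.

h_3 = 2*(-5) + 3*7 - 2*7 = -3
h_4 = 2*(-3) + 3*(-5) - 2*7 = -35
h_5 = 2*(-35) + 3*(-3) - 2*(-5) = -69
h_6 = 2*(-69) + 3*(-35) - 2*(-3) = -237
h_7 = 2*(-237) + 3*(-69) - 2*(-35) = -611

-611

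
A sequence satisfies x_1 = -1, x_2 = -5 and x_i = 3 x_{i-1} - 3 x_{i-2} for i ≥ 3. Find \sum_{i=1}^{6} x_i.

x_3 = 3*(-5) - 3*(-1) = -12
x_4 = 3*(-12) - 3*(-5) = -21
x_5 = 3*(-21) - 3*(-12) = -27
x_6 = 3*(-27) - 3*(-21) = -18
Sum = (-1) + (-5) + (-12) + (-21) + (-27) + (-18) = -84

-84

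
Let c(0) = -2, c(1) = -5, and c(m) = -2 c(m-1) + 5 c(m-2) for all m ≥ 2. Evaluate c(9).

-29725

c(2) = -2(-5) + 5(-2) = 0
c(3) = -2(0) + 5(-5) = -25
c(4) = -2(-25) + 5(0) = 50
c(5) = -2(50) + 5(-25) = -225
c(6) = -2(-225) + 5(50) = 700
c(7) = -2(700) + 5(-225) = -2525
c(8) = -2(-2525) + 5(700) = 8550
c(9) = -2(8550) + 5(-2525) = -29725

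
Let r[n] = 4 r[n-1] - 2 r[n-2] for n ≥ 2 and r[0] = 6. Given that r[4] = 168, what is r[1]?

7

Let r[1] = x.
r[2] = -12 + 4x
r[3] = -48 + 14x
r[4] = -168 + 48x
So -168 + 48x = 168, giving x = 7.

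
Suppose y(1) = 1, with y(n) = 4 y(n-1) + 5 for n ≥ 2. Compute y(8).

y(2) = 4*1 + 5 = 9
y(3) = 4*9 + 5 = 41
y(4) = 4*41 + 5 = 169
y(5) = 4*169 + 5 = 681
y(6) = 4*681 + 5 = 2729
y(7) = 4*2729 + 5 = 10921
y(8) = 4*10921 + 5 = 43689

43689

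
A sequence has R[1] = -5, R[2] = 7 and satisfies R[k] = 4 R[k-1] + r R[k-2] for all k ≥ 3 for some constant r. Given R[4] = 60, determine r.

4

R[3] = 28 - 5r
R[4] = 112 - 13r
So 112 - 13r = 60, giving r = 4.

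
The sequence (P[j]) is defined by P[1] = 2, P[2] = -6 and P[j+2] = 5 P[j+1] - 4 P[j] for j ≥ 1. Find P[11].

-2796198

P[3] = 5*(-6) - 4*2 = -38
P[4] = 5*(-38) - 4*(-6) = -166
P[5] = 5*(-166) - 4*(-38) = -678
P[6] = 5*(-678) - 4*(-166) = -2726
P[7] = 5*(-2726) - 4*(-678) = -10918
P[8] = 5*(-10918) - 4*(-2726) = -43686
P[9] = 5*(-43686) - 4*(-10918) = -174758
P[10] = 5*(-174758) - 4*(-43686) = -699046
P[11] = 5*(-699046) - 4*(-174758) = -2796198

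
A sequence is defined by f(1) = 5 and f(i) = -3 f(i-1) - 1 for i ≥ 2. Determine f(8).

-11482

f(2) = -3(5) - 1 = -16
f(3) = -3(-16) - 1 = 47
f(4) = -3(47) - 1 = -142
f(5) = -3(-142) - 1 = 425
f(6) = -3(425) - 1 = -1276
f(7) = -3(-1276) - 1 = 3827
f(8) = -3(3827) - 1 = -11482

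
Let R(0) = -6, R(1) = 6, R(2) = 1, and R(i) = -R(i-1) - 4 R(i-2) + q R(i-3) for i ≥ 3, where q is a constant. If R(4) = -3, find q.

R(3) = -25 - 6q
R(4) = 21 + 12q
So 21 + 12q = -3, giving q = -2.

-2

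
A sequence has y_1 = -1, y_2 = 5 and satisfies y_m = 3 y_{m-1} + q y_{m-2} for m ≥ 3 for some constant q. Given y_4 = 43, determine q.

y_3 = 15 - q
y_4 = 45 + 2q
So 45 + 2q = 43, giving q = -1.

-1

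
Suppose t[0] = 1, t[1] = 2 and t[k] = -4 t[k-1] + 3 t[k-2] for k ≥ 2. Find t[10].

t[2] = -4(2) + 3(1) = -5
t[3] = -4(-5) + 3(2) = 26
t[4] = -4(26) + 3(-5) = -119
t[5] = -4(-119) + 3(26) = 554
t[6] = -4(554) + 3(-119) = -2573
t[7] = -4(-2573) + 3(554) = 11954
t[8] = -4(11954) + 3(-2573) = -55535
t[9] = -4(-55535) + 3(11954) = 258002
t[10] = -4(258002) + 3(-55535) = -1198613

-1198613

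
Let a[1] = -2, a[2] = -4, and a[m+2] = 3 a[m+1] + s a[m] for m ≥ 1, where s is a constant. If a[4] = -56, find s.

a[3] = -12 - 2s
a[4] = -36 - 10s
So -36 - 10s = -56, giving s = 2.

2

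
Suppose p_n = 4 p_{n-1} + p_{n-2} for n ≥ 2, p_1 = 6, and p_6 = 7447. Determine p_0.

-1

Let p_0 = y.
p_2 = 24 + y
p_3 = 102 + 4y
p_4 = 432 + 17y
p_5 = 1830 + 72y
p_6 = 7752 + 305y
So 7752 + 305y = 7447, giving y = -1.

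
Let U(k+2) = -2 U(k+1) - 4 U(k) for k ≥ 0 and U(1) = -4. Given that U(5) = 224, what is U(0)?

Let U(0) = z.
U(2) = 8 - 4z
U(3) = 8z
U(4) = -32
U(5) = 64 - 32z
So 64 - 32z = 224, giving z = -5.

-5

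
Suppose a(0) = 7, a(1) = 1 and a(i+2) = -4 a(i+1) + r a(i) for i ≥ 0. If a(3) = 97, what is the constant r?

a(2) = -4 + 7r
a(3) = 16 - 27r
So 16 - 27r = 97, giving r = -3.

-3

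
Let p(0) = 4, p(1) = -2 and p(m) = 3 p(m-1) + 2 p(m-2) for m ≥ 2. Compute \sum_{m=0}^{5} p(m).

p(2) = 3(-2) + 2(4) = 2
p(3) = 3(2) + 2(-2) = 2
p(4) = 3(2) + 2(2) = 10
p(5) = 3(10) + 2(2) = 34
Sum = 4 + (-2) + 2 + 2 + 10 + 34 = 50

50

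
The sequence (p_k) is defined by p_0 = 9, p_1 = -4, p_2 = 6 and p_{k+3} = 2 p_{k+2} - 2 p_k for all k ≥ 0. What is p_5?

-20

p_3 = 2(6) - 2(9) = -6
p_4 = 2(-6) - 2(-4) = -4
p_5 = 2(-4) - 2(6) = -20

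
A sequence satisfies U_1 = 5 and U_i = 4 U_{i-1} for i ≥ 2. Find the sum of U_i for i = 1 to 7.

U_2 = 4*5 = 20
U_3 = 4*20 = 80
U_4 = 4*80 = 320
U_5 = 4*320 = 1280
U_6 = 4*1280 = 5120
U_7 = 4*5120 = 20480
Sum = 5 + 20 + 80 + 320 + 1280 + 5120 + 20480 = 27305

27305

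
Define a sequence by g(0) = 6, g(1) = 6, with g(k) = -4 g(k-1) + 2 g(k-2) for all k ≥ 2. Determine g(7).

23280

g(2) = -4*6 + 2*6 = -12
g(3) = -4*(-12) + 2*6 = 60
g(4) = -4*60 + 2*(-12) = -264
g(5) = -4*(-264) + 2*60 = 1176
g(6) = -4*1176 + 2*(-264) = -5232
g(7) = -4*(-5232) + 2*1176 = 23280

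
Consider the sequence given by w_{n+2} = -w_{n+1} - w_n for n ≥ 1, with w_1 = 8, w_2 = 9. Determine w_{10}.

8

w_3 = -9 - 8 = -17
w_4 = -(-17) - 9 = 8
w_5 = -8 - (-17) = 9
w_6 = -9 - 8 = -17
w_7 = -(-17) - 9 = 8
w_8 = -8 - (-17) = 9
w_9 = -9 - 8 = -17
w_{10} = -(-17) - 9 = 8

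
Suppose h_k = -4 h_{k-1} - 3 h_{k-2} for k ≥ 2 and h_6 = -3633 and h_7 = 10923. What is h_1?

Rearranging, h_{k-2} = (h_k + 4 h_{k-1}) / -3.
h_5 = (10923 + 4(-3633)) / -3 = -3609/-3 = 1203
h_4 = (-3633 + 4(1203)) / -3 = 1179/-3 = -393
h_3 = (1203 + 4(-393)) / -3 = -369/-3 = 123
h_2 = (-393 + 4(123)) / -3 = 99/-3 = -33
h_1 = (123 + 4(-33)) / -3 = -9/-3 = 3

3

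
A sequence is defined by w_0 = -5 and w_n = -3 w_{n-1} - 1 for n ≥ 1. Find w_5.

1154

w_1 = -3(-5) - 1 = 14
w_2 = -3(14) - 1 = -43
w_3 = -3(-43) - 1 = 128
w_4 = -3(128) - 1 = -385
w_5 = -3(-385) - 1 = 1154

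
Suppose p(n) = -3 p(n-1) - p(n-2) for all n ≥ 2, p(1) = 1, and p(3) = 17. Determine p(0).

3

Let p(0) = x.
p(2) = -3 - x
p(3) = 8 + 3x
So 8 + 3x = 17, giving x = 3.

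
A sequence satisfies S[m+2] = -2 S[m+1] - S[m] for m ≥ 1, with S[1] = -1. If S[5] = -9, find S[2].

3

Let S[2] = z.
S[3] = 1 - 2z
S[4] = -2 + 3z
S[5] = 3 - 4z
So 3 - 4z = -9, giving z = 3.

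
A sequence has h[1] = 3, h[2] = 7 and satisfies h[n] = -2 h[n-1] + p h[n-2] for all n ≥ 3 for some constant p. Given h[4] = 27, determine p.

-1

h[3] = -14 + 3p
h[4] = 28 + p
So 28 + p = 27, giving p = -1.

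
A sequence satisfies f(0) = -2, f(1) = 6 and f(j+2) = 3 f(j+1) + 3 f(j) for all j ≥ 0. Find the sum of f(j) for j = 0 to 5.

f(2) = 3(6) + 3(-2) = 12
f(3) = 3(12) + 3(6) = 54
f(4) = 3(54) + 3(12) = 198
f(5) = 3(198) + 3(54) = 756
Sum = (-2) + 6 + 12 + 54 + 198 + 756 = 1024

1024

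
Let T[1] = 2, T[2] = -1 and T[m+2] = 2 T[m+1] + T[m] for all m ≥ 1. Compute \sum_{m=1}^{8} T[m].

-48

T[3] = 2*(-1) + 2 = 0
T[4] = 2*0 + (-1) = -1
T[5] = 2*(-1) + 0 = -2
T[6] = 2*(-2) + (-1) = -5
T[7] = 2*(-5) + (-2) = -12
T[8] = 2*(-12) + (-5) = -29
Sum = 2 + (-1) + 0 + (-1) + (-2) + (-5) + (-12) + (-29) = -48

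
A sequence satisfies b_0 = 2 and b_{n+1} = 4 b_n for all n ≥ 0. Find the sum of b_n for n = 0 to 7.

b_1 = 4·2 = 8
b_2 = 4·8 = 32
b_3 = 4·32 = 128
b_4 = 4·128 = 512
b_5 = 4·512 = 2048
b_6 = 4·2048 = 8192
b_7 = 4·8192 = 32768
Sum = 2 + 8 + 32 + 128 + 512 + 2048 + 8192 + 32768 = 43690

43690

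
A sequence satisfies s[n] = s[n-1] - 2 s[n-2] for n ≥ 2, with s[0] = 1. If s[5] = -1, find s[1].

Let s[1] = y.
s[2] = -2 + y
s[3] = -2 - y
s[4] = 2 - 3y
s[5] = 6 - y
So 6 - y = -1, giving y = 7.

7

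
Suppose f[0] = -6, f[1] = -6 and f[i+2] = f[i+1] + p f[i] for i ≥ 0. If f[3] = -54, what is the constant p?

4

f[2] = -6 - 6p
f[3] = -6 - 12p
So -6 - 12p = -54, giving p = 4.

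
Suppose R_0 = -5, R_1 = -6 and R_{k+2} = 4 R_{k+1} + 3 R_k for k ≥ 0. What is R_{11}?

R_2 = 4(-6) + 3(-5) = -39
R_3 = 4(-39) + 3(-6) = -174
R_4 = 4(-174) + 3(-39) = -813
R_5 = 4(-813) + 3(-174) = -3774
R_6 = 4(-3774) + 3(-813) = -17535
R_7 = 4(-17535) + 3(-3774) = -81462
R_8 = 4(-81462) + 3(-17535) = -378453
R_9 = 4(-378453) + 3(-81462) = -1758198
R_{10} = 4(-1758198) + 3(-378453) = -8168151
R_{11} = 4(-8168151) + 3(-1758198) = -37947198

-37947198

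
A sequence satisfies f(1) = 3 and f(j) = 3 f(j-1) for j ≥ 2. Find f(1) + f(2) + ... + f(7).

3279

f(2) = 3·3 = 9
f(3) = 3·9 = 27
f(4) = 3·27 = 81
f(5) = 3·81 = 243
f(6) = 3·243 = 729
f(7) = 3·729 = 2187
Sum = 3 + 9 + 27 + 81 + 243 + 729 + 2187 = 3279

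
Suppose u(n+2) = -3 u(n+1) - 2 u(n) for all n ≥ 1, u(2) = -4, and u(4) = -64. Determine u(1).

-6

Let u(1) = v.
u(3) = 12 - 2v
u(4) = -28 + 6v
So -28 + 6v = -64, giving v = -6.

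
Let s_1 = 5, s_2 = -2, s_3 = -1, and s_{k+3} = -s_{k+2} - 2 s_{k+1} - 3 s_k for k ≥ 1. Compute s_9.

s_4 = -(-1) - 2(-2) - 3(5) = -10
s_5 = -(-10) - 2(-1) - 3(-2) = 18
s_6 = -18 - 2(-10) - 3(-1) = 5
s_7 = -5 - 2(18) - 3(-10) = -11
s_8 = -(-11) - 2(5) - 3(18) = -53
s_9 = -(-53) - 2(-11) - 3(5) = 60

60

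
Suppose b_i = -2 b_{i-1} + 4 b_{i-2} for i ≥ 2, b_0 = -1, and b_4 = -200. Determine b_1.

Let b_1 = w.
b_2 = -4 - 2w
b_3 = 8 + 8w
b_4 = -32 - 24w
So -32 - 24w = -200, giving w = 7.

7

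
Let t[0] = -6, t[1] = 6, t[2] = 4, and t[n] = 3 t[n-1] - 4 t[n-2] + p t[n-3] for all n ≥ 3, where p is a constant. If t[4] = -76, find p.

t[3] = -12 - 6p
t[4] = -52 - 12p
So -52 - 12p = -76, giving p = 2.

2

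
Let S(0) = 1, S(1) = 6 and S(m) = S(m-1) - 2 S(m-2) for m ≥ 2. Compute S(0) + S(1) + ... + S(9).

-77

S(2) = 6 - 2*1 = 4
S(3) = 4 - 2*6 = -8
S(4) = (-8) - 2*4 = -16
S(5) = (-16) - 2*(-8) = 0
S(6) = 0 - 2*(-16) = 32
S(7) = 32 - 2*0 = 32
S(8) = 32 - 2*32 = -32
S(9) = (-32) - 2*32 = -96
Sum = 1 + 6 + 4 + (-8) + (-16) + 0 + 32 + 32 + (-32) + (-96) = -77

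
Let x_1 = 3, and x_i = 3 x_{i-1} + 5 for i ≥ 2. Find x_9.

x_2 = 3·3 + 5 = 14
x_3 = 3·14 + 5 = 47
x_4 = 3·47 + 5 = 146
x_5 = 3·146 + 5 = 443
x_6 = 3·443 + 5 = 1334
x_7 = 3·1334 + 5 = 4007
x_8 = 3·4007 + 5 = 12026
x_9 = 3·12026 + 5 = 36083

36083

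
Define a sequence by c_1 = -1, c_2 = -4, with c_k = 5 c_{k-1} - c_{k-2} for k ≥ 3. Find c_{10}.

-1100899

c_3 = 5·(-4) - (-1) = -19
c_4 = 5·(-19) - (-4) = -91
c_5 = 5·(-91) - (-19) = -436
c_6 = 5·(-436) - (-91) = -2089
c_7 = 5·(-2089) - (-436) = -10009
c_8 = 5·(-10009) - (-2089) = -47956
c_9 = 5·(-47956) - (-10009) = -229771
c_{10} = 5·(-229771) - (-47956) = -1100899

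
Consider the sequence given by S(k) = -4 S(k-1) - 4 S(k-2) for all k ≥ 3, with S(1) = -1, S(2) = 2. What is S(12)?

S(3) = -4·2 - 4·(-1) = -4
S(4) = -4·(-4) - 4·2 = 8
S(5) = -4·8 - 4·(-4) = -16
S(6) = -4·(-16) - 4·8 = 32
S(7) = -4·32 - 4·(-16) = -64
S(8) = -4·(-64) - 4·32 = 128
S(9) = -4·128 - 4·(-64) = -256
S(10) = -4·(-256) - 4·128 = 512
S(11) = -4·512 - 4·(-256) = -1024
S(12) = -4·(-1024) - 4·512 = 2048

2048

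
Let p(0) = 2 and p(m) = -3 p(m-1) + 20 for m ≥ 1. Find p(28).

The fixed point is 20/(1 + 3) = 5, so p(m) - 5 = -3(p(m-1) - 5).
Hence p(m) = -3·(-3)^m + 5.
p(28) = -3·(-3)^{28} + 5 = -3·22876792454961 + 5 = -68630377364878.

-68630377364878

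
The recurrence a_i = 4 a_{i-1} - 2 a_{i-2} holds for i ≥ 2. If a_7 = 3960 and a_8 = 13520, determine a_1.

Rearranging, a_{i-2} = (a_i - 4 a_{i-1}) / -2.
a_6 = (13520 - 4*3960) / -2 = -2320/-2 = 1160
a_5 = (3960 - 4*1160) / -2 = -680/-2 = 340
a_4 = (1160 - 4*340) / -2 = -200/-2 = 100
a_3 = (340 - 4*100) / -2 = -60/-2 = 30
a_2 = (100 - 4*30) / -2 = -20/-2 = 10
a_1 = (30 - 4*10) / -2 = -10/-2 = 5

5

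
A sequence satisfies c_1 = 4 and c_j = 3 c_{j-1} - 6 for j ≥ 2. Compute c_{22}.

10460353206

The fixed point is -6/(1 - 3) = 3, so c_j - 3 = 3(c_{j-1} - 3).
Hence c_j = 1·3^{j-1} + 3.
c_{22} = 1·3^{21} + 3 = 1·10460353203 + 3 = 10460353206.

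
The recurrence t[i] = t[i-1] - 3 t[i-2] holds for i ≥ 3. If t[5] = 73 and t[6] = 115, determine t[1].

Rearranging, t[i-2] = (t[i] - t[i-1]) / -3.
t[4] = (115 - 73) / -3 = 42/-3 = -14
t[3] = (73 - (-14)) / -3 = 87/-3 = -29
t[2] = (-14 - (-29)) / -3 = 15/-3 = -5
t[1] = (-29 - (-5)) / -3 = -24/-3 = 8

8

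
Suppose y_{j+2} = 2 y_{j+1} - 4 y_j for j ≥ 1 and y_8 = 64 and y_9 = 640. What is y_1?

Rearranging, y_{j-2} = (y_j - 2 y_{j-1}) / -4.
y_7 = (640 - 2*64) / -4 = 512/-4 = -128
y_6 = (64 - 2*(-128)) / -4 = 320/-4 = -80
y_5 = (-128 - 2*(-80)) / -4 = 32/-4 = -8
y_4 = (-80 - 2*(-8)) / -4 = -64/-4 = 16
y_3 = (-8 - 2*16) / -4 = -40/-4 = 10
y_2 = (16 - 2*10) / -4 = -4/-4 = 1
y_1 = (10 - 2*1) / -4 = 8/-4 = -2

-2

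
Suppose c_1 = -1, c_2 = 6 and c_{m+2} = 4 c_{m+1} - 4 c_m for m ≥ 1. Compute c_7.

c_3 = 4·6 - 4·(-1) = 28
c_4 = 4·28 - 4·6 = 88
c_5 = 4·88 - 4·28 = 240
c_6 = 4·240 - 4·88 = 608
c_7 = 4·608 - 4·240 = 1472

1472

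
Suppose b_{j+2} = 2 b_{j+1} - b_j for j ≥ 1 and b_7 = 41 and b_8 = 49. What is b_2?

Rearranging, b_{j-2} = -(b_j - 2 b_{j-1}).
b_6 = -(49 - 2*41) = 33
b_5 = -(41 - 2*33) = 25
b_4 = -(33 - 2*25) = 17
b_3 = -(25 - 2*17) = 9
b_2 = -(17 - 2*9) = 1

1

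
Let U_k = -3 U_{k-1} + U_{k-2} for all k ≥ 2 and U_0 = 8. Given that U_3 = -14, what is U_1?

1

Let U_1 = x.
U_2 = 8 - 3x
U_3 = -24 + 10x
So -24 + 10x = -14, giving x = 1.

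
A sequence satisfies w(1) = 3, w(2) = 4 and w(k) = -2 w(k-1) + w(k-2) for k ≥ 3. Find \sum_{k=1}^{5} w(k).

-17

w(3) = -2(4) + 3 = -5
w(4) = -2(-5) + 4 = 14
w(5) = -2(14) + (-5) = -33
Sum = 3 + 4 + (-5) + 14 + (-33) = -17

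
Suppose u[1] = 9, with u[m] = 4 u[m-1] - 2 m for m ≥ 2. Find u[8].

u[2] = 4*9 - 4 = 32
u[3] = 4*32 - 6 = 122
u[4] = 4*122 - 8 = 480
u[5] = 4*480 - 10 = 1910
u[6] = 4*1910 - 12 = 7628
u[7] = 4*7628 - 14 = 30498
u[8] = 4*30498 - 16 = 121976

121976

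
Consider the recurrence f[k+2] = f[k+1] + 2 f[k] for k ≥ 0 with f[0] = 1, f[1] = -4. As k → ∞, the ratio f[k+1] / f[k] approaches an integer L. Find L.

2

The characteristic equation is r^2 - r - 2 = 0, which factors as (r - 2)(r + 1) = 0.
So the roots are 2 and -1. Since |2| > |-1| and the coefficient of 2^k is non-zero, the ratio tends to 2.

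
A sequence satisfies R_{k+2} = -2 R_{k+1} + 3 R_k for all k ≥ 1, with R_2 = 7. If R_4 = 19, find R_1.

5

Let R_1 = z.
R_3 = -14 + 3z
R_4 = 49 - 6z
So 49 - 6z = 19, giving z = 5.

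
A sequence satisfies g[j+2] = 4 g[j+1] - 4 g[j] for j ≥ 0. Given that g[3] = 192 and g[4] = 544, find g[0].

-6

Rearranging, g[j-2] = (g[j] - 4 g[j-1]) / -4.
g[2] = (544 - 4(192)) / -4 = -224/-4 = 56
g[1] = (192 - 4(56)) / -4 = -32/-4 = 8
g[0] = (56 - 4(8)) / -4 = 24/-4 = -6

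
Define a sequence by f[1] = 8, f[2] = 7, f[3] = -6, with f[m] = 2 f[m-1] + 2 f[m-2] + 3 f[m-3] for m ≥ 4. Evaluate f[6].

f[4] = 2(-6) + 2(7) + 3(8) = 26
f[5] = 2(26) + 2(-6) + 3(7) = 61
f[6] = 2(61) + 2(26) + 3(-6) = 156

156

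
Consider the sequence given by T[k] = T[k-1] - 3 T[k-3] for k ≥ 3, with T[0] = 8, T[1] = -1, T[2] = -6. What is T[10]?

T[3] = (-6) - 3·8 = -30
T[4] = (-30) - 3·(-1) = -27
T[5] = (-27) - 3·(-6) = -9
T[6] = (-9) - 3·(-30) = 81
T[7] = 81 - 3·(-27) = 162
T[8] = 162 - 3·(-9) = 189
T[9] = 189 - 3·81 = -54
T[10] = (-54) - 3·162 = -540

-540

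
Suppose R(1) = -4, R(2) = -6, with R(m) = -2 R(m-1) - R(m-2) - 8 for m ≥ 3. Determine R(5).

R(3) = -2(-6) - (-4) - 8 = 8
R(4) = -2(8) - (-6) - 8 = -18
R(5) = -2(-18) - 8 - 8 = 20

20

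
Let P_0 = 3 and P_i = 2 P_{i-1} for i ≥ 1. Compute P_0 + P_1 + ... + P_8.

P_1 = 2*3 = 6
P_2 = 2*6 = 12
P_3 = 2*12 = 24
P_4 = 2*24 = 48
P_5 = 2*48 = 96
P_6 = 2*96 = 192
P_7 = 2*192 = 384
P_8 = 2*384 = 768
Sum = 3 + 6 + 12 + 24 + 48 + 96 + 192 + 384 + 768 = 1533

1533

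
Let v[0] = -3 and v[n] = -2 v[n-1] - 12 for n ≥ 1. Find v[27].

-134217732

The fixed point is -12/(1 + 2) = -4, so v[n] + 4 = -2(v[n-1] + 4).
Hence v[n] = 1·(-2)^n - 4.
v[27] = 1·(-2)^{27} - 4 = 1·-134217728 - 4 = -134217732.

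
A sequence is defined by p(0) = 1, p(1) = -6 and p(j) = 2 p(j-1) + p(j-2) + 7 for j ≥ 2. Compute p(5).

p(2) = 2*(-6) + 1 + 7 = -4
p(3) = 2*(-4) + (-6) + 7 = -7
p(4) = 2*(-7) + (-4) + 7 = -11
p(5) = 2*(-11) + (-7) + 7 = -22

-22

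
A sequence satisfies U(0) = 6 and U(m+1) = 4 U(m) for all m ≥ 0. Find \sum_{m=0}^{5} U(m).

U(1) = 4(6) = 24
U(2) = 4(24) = 96
U(3) = 4(96) = 384
U(4) = 4(384) = 1536
U(5) = 4(1536) = 6144
Sum = 6 + 24 + 96 + 384 + 1536 + 6144 = 8190

8190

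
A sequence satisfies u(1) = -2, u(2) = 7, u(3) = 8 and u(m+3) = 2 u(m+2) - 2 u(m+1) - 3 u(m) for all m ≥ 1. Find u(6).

-82

u(4) = 2*8 - 2*7 - 3*(-2) = 8
u(5) = 2*8 - 2*8 - 3*7 = -21
u(6) = 2*(-21) - 2*8 - 3*8 = -82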